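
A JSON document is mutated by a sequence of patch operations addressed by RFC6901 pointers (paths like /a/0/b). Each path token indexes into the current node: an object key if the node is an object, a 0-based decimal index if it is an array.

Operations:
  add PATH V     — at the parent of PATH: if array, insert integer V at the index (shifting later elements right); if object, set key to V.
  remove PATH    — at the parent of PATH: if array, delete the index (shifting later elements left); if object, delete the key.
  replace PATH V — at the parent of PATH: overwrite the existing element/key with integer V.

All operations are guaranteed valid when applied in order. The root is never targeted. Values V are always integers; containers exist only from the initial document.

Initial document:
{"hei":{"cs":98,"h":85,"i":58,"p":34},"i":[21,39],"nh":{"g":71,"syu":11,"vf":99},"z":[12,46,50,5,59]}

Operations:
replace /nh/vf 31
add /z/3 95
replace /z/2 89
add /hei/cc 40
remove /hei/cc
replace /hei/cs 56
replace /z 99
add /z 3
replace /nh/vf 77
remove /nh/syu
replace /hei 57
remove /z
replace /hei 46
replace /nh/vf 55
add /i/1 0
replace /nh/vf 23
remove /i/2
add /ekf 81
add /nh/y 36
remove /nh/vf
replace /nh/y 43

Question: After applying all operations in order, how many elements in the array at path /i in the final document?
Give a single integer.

Answer: 2

Derivation:
After op 1 (replace /nh/vf 31): {"hei":{"cs":98,"h":85,"i":58,"p":34},"i":[21,39],"nh":{"g":71,"syu":11,"vf":31},"z":[12,46,50,5,59]}
After op 2 (add /z/3 95): {"hei":{"cs":98,"h":85,"i":58,"p":34},"i":[21,39],"nh":{"g":71,"syu":11,"vf":31},"z":[12,46,50,95,5,59]}
After op 3 (replace /z/2 89): {"hei":{"cs":98,"h":85,"i":58,"p":34},"i":[21,39],"nh":{"g":71,"syu":11,"vf":31},"z":[12,46,89,95,5,59]}
After op 4 (add /hei/cc 40): {"hei":{"cc":40,"cs":98,"h":85,"i":58,"p":34},"i":[21,39],"nh":{"g":71,"syu":11,"vf":31},"z":[12,46,89,95,5,59]}
After op 5 (remove /hei/cc): {"hei":{"cs":98,"h":85,"i":58,"p":34},"i":[21,39],"nh":{"g":71,"syu":11,"vf":31},"z":[12,46,89,95,5,59]}
After op 6 (replace /hei/cs 56): {"hei":{"cs":56,"h":85,"i":58,"p":34},"i":[21,39],"nh":{"g":71,"syu":11,"vf":31},"z":[12,46,89,95,5,59]}
After op 7 (replace /z 99): {"hei":{"cs":56,"h":85,"i":58,"p":34},"i":[21,39],"nh":{"g":71,"syu":11,"vf":31},"z":99}
After op 8 (add /z 3): {"hei":{"cs":56,"h":85,"i":58,"p":34},"i":[21,39],"nh":{"g":71,"syu":11,"vf":31},"z":3}
After op 9 (replace /nh/vf 77): {"hei":{"cs":56,"h":85,"i":58,"p":34},"i":[21,39],"nh":{"g":71,"syu":11,"vf":77},"z":3}
After op 10 (remove /nh/syu): {"hei":{"cs":56,"h":85,"i":58,"p":34},"i":[21,39],"nh":{"g":71,"vf":77},"z":3}
After op 11 (replace /hei 57): {"hei":57,"i":[21,39],"nh":{"g":71,"vf":77},"z":3}
After op 12 (remove /z): {"hei":57,"i":[21,39],"nh":{"g":71,"vf":77}}
After op 13 (replace /hei 46): {"hei":46,"i":[21,39],"nh":{"g":71,"vf":77}}
After op 14 (replace /nh/vf 55): {"hei":46,"i":[21,39],"nh":{"g":71,"vf":55}}
After op 15 (add /i/1 0): {"hei":46,"i":[21,0,39],"nh":{"g":71,"vf":55}}
After op 16 (replace /nh/vf 23): {"hei":46,"i":[21,0,39],"nh":{"g":71,"vf":23}}
After op 17 (remove /i/2): {"hei":46,"i":[21,0],"nh":{"g":71,"vf":23}}
After op 18 (add /ekf 81): {"ekf":81,"hei":46,"i":[21,0],"nh":{"g":71,"vf":23}}
After op 19 (add /nh/y 36): {"ekf":81,"hei":46,"i":[21,0],"nh":{"g":71,"vf":23,"y":36}}
After op 20 (remove /nh/vf): {"ekf":81,"hei":46,"i":[21,0],"nh":{"g":71,"y":36}}
After op 21 (replace /nh/y 43): {"ekf":81,"hei":46,"i":[21,0],"nh":{"g":71,"y":43}}
Size at path /i: 2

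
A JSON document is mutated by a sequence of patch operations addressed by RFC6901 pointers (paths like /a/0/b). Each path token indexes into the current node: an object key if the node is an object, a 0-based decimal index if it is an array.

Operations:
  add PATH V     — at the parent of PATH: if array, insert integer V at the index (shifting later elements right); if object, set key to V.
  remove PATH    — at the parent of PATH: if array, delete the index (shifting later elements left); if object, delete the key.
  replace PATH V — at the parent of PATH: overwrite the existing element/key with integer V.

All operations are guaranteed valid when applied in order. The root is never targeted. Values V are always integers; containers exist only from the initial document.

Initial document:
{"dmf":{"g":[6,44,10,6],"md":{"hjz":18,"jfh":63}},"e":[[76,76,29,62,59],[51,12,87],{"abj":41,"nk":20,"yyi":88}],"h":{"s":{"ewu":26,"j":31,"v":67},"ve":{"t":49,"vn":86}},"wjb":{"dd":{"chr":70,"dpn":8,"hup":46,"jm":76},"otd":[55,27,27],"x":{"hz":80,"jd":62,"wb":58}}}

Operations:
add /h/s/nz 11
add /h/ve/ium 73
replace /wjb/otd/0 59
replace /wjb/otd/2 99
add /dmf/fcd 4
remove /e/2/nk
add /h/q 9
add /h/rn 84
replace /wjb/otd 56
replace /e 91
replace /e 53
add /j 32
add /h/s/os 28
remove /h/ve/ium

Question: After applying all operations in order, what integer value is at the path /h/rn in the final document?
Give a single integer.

Answer: 84

Derivation:
After op 1 (add /h/s/nz 11): {"dmf":{"g":[6,44,10,6],"md":{"hjz":18,"jfh":63}},"e":[[76,76,29,62,59],[51,12,87],{"abj":41,"nk":20,"yyi":88}],"h":{"s":{"ewu":26,"j":31,"nz":11,"v":67},"ve":{"t":49,"vn":86}},"wjb":{"dd":{"chr":70,"dpn":8,"hup":46,"jm":76},"otd":[55,27,27],"x":{"hz":80,"jd":62,"wb":58}}}
After op 2 (add /h/ve/ium 73): {"dmf":{"g":[6,44,10,6],"md":{"hjz":18,"jfh":63}},"e":[[76,76,29,62,59],[51,12,87],{"abj":41,"nk":20,"yyi":88}],"h":{"s":{"ewu":26,"j":31,"nz":11,"v":67},"ve":{"ium":73,"t":49,"vn":86}},"wjb":{"dd":{"chr":70,"dpn":8,"hup":46,"jm":76},"otd":[55,27,27],"x":{"hz":80,"jd":62,"wb":58}}}
After op 3 (replace /wjb/otd/0 59): {"dmf":{"g":[6,44,10,6],"md":{"hjz":18,"jfh":63}},"e":[[76,76,29,62,59],[51,12,87],{"abj":41,"nk":20,"yyi":88}],"h":{"s":{"ewu":26,"j":31,"nz":11,"v":67},"ve":{"ium":73,"t":49,"vn":86}},"wjb":{"dd":{"chr":70,"dpn":8,"hup":46,"jm":76},"otd":[59,27,27],"x":{"hz":80,"jd":62,"wb":58}}}
After op 4 (replace /wjb/otd/2 99): {"dmf":{"g":[6,44,10,6],"md":{"hjz":18,"jfh":63}},"e":[[76,76,29,62,59],[51,12,87],{"abj":41,"nk":20,"yyi":88}],"h":{"s":{"ewu":26,"j":31,"nz":11,"v":67},"ve":{"ium":73,"t":49,"vn":86}},"wjb":{"dd":{"chr":70,"dpn":8,"hup":46,"jm":76},"otd":[59,27,99],"x":{"hz":80,"jd":62,"wb":58}}}
After op 5 (add /dmf/fcd 4): {"dmf":{"fcd":4,"g":[6,44,10,6],"md":{"hjz":18,"jfh":63}},"e":[[76,76,29,62,59],[51,12,87],{"abj":41,"nk":20,"yyi":88}],"h":{"s":{"ewu":26,"j":31,"nz":11,"v":67},"ve":{"ium":73,"t":49,"vn":86}},"wjb":{"dd":{"chr":70,"dpn":8,"hup":46,"jm":76},"otd":[59,27,99],"x":{"hz":80,"jd":62,"wb":58}}}
After op 6 (remove /e/2/nk): {"dmf":{"fcd":4,"g":[6,44,10,6],"md":{"hjz":18,"jfh":63}},"e":[[76,76,29,62,59],[51,12,87],{"abj":41,"yyi":88}],"h":{"s":{"ewu":26,"j":31,"nz":11,"v":67},"ve":{"ium":73,"t":49,"vn":86}},"wjb":{"dd":{"chr":70,"dpn":8,"hup":46,"jm":76},"otd":[59,27,99],"x":{"hz":80,"jd":62,"wb":58}}}
After op 7 (add /h/q 9): {"dmf":{"fcd":4,"g":[6,44,10,6],"md":{"hjz":18,"jfh":63}},"e":[[76,76,29,62,59],[51,12,87],{"abj":41,"yyi":88}],"h":{"q":9,"s":{"ewu":26,"j":31,"nz":11,"v":67},"ve":{"ium":73,"t":49,"vn":86}},"wjb":{"dd":{"chr":70,"dpn":8,"hup":46,"jm":76},"otd":[59,27,99],"x":{"hz":80,"jd":62,"wb":58}}}
After op 8 (add /h/rn 84): {"dmf":{"fcd":4,"g":[6,44,10,6],"md":{"hjz":18,"jfh":63}},"e":[[76,76,29,62,59],[51,12,87],{"abj":41,"yyi":88}],"h":{"q":9,"rn":84,"s":{"ewu":26,"j":31,"nz":11,"v":67},"ve":{"ium":73,"t":49,"vn":86}},"wjb":{"dd":{"chr":70,"dpn":8,"hup":46,"jm":76},"otd":[59,27,99],"x":{"hz":80,"jd":62,"wb":58}}}
After op 9 (replace /wjb/otd 56): {"dmf":{"fcd":4,"g":[6,44,10,6],"md":{"hjz":18,"jfh":63}},"e":[[76,76,29,62,59],[51,12,87],{"abj":41,"yyi":88}],"h":{"q":9,"rn":84,"s":{"ewu":26,"j":31,"nz":11,"v":67},"ve":{"ium":73,"t":49,"vn":86}},"wjb":{"dd":{"chr":70,"dpn":8,"hup":46,"jm":76},"otd":56,"x":{"hz":80,"jd":62,"wb":58}}}
After op 10 (replace /e 91): {"dmf":{"fcd":4,"g":[6,44,10,6],"md":{"hjz":18,"jfh":63}},"e":91,"h":{"q":9,"rn":84,"s":{"ewu":26,"j":31,"nz":11,"v":67},"ve":{"ium":73,"t":49,"vn":86}},"wjb":{"dd":{"chr":70,"dpn":8,"hup":46,"jm":76},"otd":56,"x":{"hz":80,"jd":62,"wb":58}}}
After op 11 (replace /e 53): {"dmf":{"fcd":4,"g":[6,44,10,6],"md":{"hjz":18,"jfh":63}},"e":53,"h":{"q":9,"rn":84,"s":{"ewu":26,"j":31,"nz":11,"v":67},"ve":{"ium":73,"t":49,"vn":86}},"wjb":{"dd":{"chr":70,"dpn":8,"hup":46,"jm":76},"otd":56,"x":{"hz":80,"jd":62,"wb":58}}}
After op 12 (add /j 32): {"dmf":{"fcd":4,"g":[6,44,10,6],"md":{"hjz":18,"jfh":63}},"e":53,"h":{"q":9,"rn":84,"s":{"ewu":26,"j":31,"nz":11,"v":67},"ve":{"ium":73,"t":49,"vn":86}},"j":32,"wjb":{"dd":{"chr":70,"dpn":8,"hup":46,"jm":76},"otd":56,"x":{"hz":80,"jd":62,"wb":58}}}
After op 13 (add /h/s/os 28): {"dmf":{"fcd":4,"g":[6,44,10,6],"md":{"hjz":18,"jfh":63}},"e":53,"h":{"q":9,"rn":84,"s":{"ewu":26,"j":31,"nz":11,"os":28,"v":67},"ve":{"ium":73,"t":49,"vn":86}},"j":32,"wjb":{"dd":{"chr":70,"dpn":8,"hup":46,"jm":76},"otd":56,"x":{"hz":80,"jd":62,"wb":58}}}
After op 14 (remove /h/ve/ium): {"dmf":{"fcd":4,"g":[6,44,10,6],"md":{"hjz":18,"jfh":63}},"e":53,"h":{"q":9,"rn":84,"s":{"ewu":26,"j":31,"nz":11,"os":28,"v":67},"ve":{"t":49,"vn":86}},"j":32,"wjb":{"dd":{"chr":70,"dpn":8,"hup":46,"jm":76},"otd":56,"x":{"hz":80,"jd":62,"wb":58}}}
Value at /h/rn: 84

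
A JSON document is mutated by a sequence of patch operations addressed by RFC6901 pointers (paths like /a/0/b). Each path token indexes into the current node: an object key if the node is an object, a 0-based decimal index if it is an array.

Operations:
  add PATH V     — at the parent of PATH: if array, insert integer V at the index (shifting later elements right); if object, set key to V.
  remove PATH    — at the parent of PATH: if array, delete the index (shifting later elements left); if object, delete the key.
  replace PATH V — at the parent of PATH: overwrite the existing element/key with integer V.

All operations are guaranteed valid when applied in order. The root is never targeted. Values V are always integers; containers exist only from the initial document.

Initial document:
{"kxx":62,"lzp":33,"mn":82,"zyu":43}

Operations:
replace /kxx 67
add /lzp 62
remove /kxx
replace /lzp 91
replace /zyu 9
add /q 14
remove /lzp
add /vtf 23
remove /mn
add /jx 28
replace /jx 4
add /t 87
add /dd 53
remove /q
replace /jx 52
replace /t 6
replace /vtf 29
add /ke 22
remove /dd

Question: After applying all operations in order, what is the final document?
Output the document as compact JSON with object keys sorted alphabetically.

After op 1 (replace /kxx 67): {"kxx":67,"lzp":33,"mn":82,"zyu":43}
After op 2 (add /lzp 62): {"kxx":67,"lzp":62,"mn":82,"zyu":43}
After op 3 (remove /kxx): {"lzp":62,"mn":82,"zyu":43}
After op 4 (replace /lzp 91): {"lzp":91,"mn":82,"zyu":43}
After op 5 (replace /zyu 9): {"lzp":91,"mn":82,"zyu":9}
After op 6 (add /q 14): {"lzp":91,"mn":82,"q":14,"zyu":9}
After op 7 (remove /lzp): {"mn":82,"q":14,"zyu":9}
After op 8 (add /vtf 23): {"mn":82,"q":14,"vtf":23,"zyu":9}
After op 9 (remove /mn): {"q":14,"vtf":23,"zyu":9}
After op 10 (add /jx 28): {"jx":28,"q":14,"vtf":23,"zyu":9}
After op 11 (replace /jx 4): {"jx":4,"q":14,"vtf":23,"zyu":9}
After op 12 (add /t 87): {"jx":4,"q":14,"t":87,"vtf":23,"zyu":9}
After op 13 (add /dd 53): {"dd":53,"jx":4,"q":14,"t":87,"vtf":23,"zyu":9}
After op 14 (remove /q): {"dd":53,"jx":4,"t":87,"vtf":23,"zyu":9}
After op 15 (replace /jx 52): {"dd":53,"jx":52,"t":87,"vtf":23,"zyu":9}
After op 16 (replace /t 6): {"dd":53,"jx":52,"t":6,"vtf":23,"zyu":9}
After op 17 (replace /vtf 29): {"dd":53,"jx":52,"t":6,"vtf":29,"zyu":9}
After op 18 (add /ke 22): {"dd":53,"jx":52,"ke":22,"t":6,"vtf":29,"zyu":9}
After op 19 (remove /dd): {"jx":52,"ke":22,"t":6,"vtf":29,"zyu":9}

Answer: {"jx":52,"ke":22,"t":6,"vtf":29,"zyu":9}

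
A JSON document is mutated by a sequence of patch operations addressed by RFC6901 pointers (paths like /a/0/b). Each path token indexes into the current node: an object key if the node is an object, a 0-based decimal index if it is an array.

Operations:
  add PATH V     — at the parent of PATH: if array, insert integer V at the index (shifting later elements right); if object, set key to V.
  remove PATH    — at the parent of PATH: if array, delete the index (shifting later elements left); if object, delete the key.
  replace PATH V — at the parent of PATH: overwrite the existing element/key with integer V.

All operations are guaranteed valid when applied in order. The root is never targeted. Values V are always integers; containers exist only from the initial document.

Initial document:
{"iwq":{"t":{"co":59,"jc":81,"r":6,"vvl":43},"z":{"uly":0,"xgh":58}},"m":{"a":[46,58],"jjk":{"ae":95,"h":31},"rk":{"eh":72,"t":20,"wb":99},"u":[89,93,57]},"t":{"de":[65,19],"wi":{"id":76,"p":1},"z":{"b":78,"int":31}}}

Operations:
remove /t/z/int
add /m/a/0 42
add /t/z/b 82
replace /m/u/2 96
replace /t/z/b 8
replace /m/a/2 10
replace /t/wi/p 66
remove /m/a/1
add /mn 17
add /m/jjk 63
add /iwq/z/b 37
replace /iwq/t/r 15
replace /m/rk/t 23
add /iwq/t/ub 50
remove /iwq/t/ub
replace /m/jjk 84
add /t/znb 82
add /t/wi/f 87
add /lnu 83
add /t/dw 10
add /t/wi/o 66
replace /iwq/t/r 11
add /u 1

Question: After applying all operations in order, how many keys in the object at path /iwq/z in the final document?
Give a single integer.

After op 1 (remove /t/z/int): {"iwq":{"t":{"co":59,"jc":81,"r":6,"vvl":43},"z":{"uly":0,"xgh":58}},"m":{"a":[46,58],"jjk":{"ae":95,"h":31},"rk":{"eh":72,"t":20,"wb":99},"u":[89,93,57]},"t":{"de":[65,19],"wi":{"id":76,"p":1},"z":{"b":78}}}
After op 2 (add /m/a/0 42): {"iwq":{"t":{"co":59,"jc":81,"r":6,"vvl":43},"z":{"uly":0,"xgh":58}},"m":{"a":[42,46,58],"jjk":{"ae":95,"h":31},"rk":{"eh":72,"t":20,"wb":99},"u":[89,93,57]},"t":{"de":[65,19],"wi":{"id":76,"p":1},"z":{"b":78}}}
After op 3 (add /t/z/b 82): {"iwq":{"t":{"co":59,"jc":81,"r":6,"vvl":43},"z":{"uly":0,"xgh":58}},"m":{"a":[42,46,58],"jjk":{"ae":95,"h":31},"rk":{"eh":72,"t":20,"wb":99},"u":[89,93,57]},"t":{"de":[65,19],"wi":{"id":76,"p":1},"z":{"b":82}}}
After op 4 (replace /m/u/2 96): {"iwq":{"t":{"co":59,"jc":81,"r":6,"vvl":43},"z":{"uly":0,"xgh":58}},"m":{"a":[42,46,58],"jjk":{"ae":95,"h":31},"rk":{"eh":72,"t":20,"wb":99},"u":[89,93,96]},"t":{"de":[65,19],"wi":{"id":76,"p":1},"z":{"b":82}}}
After op 5 (replace /t/z/b 8): {"iwq":{"t":{"co":59,"jc":81,"r":6,"vvl":43},"z":{"uly":0,"xgh":58}},"m":{"a":[42,46,58],"jjk":{"ae":95,"h":31},"rk":{"eh":72,"t":20,"wb":99},"u":[89,93,96]},"t":{"de":[65,19],"wi":{"id":76,"p":1},"z":{"b":8}}}
After op 6 (replace /m/a/2 10): {"iwq":{"t":{"co":59,"jc":81,"r":6,"vvl":43},"z":{"uly":0,"xgh":58}},"m":{"a":[42,46,10],"jjk":{"ae":95,"h":31},"rk":{"eh":72,"t":20,"wb":99},"u":[89,93,96]},"t":{"de":[65,19],"wi":{"id":76,"p":1},"z":{"b":8}}}
After op 7 (replace /t/wi/p 66): {"iwq":{"t":{"co":59,"jc":81,"r":6,"vvl":43},"z":{"uly":0,"xgh":58}},"m":{"a":[42,46,10],"jjk":{"ae":95,"h":31},"rk":{"eh":72,"t":20,"wb":99},"u":[89,93,96]},"t":{"de":[65,19],"wi":{"id":76,"p":66},"z":{"b":8}}}
After op 8 (remove /m/a/1): {"iwq":{"t":{"co":59,"jc":81,"r":6,"vvl":43},"z":{"uly":0,"xgh":58}},"m":{"a":[42,10],"jjk":{"ae":95,"h":31},"rk":{"eh":72,"t":20,"wb":99},"u":[89,93,96]},"t":{"de":[65,19],"wi":{"id":76,"p":66},"z":{"b":8}}}
After op 9 (add /mn 17): {"iwq":{"t":{"co":59,"jc":81,"r":6,"vvl":43},"z":{"uly":0,"xgh":58}},"m":{"a":[42,10],"jjk":{"ae":95,"h":31},"rk":{"eh":72,"t":20,"wb":99},"u":[89,93,96]},"mn":17,"t":{"de":[65,19],"wi":{"id":76,"p":66},"z":{"b":8}}}
After op 10 (add /m/jjk 63): {"iwq":{"t":{"co":59,"jc":81,"r":6,"vvl":43},"z":{"uly":0,"xgh":58}},"m":{"a":[42,10],"jjk":63,"rk":{"eh":72,"t":20,"wb":99},"u":[89,93,96]},"mn":17,"t":{"de":[65,19],"wi":{"id":76,"p":66},"z":{"b":8}}}
After op 11 (add /iwq/z/b 37): {"iwq":{"t":{"co":59,"jc":81,"r":6,"vvl":43},"z":{"b":37,"uly":0,"xgh":58}},"m":{"a":[42,10],"jjk":63,"rk":{"eh":72,"t":20,"wb":99},"u":[89,93,96]},"mn":17,"t":{"de":[65,19],"wi":{"id":76,"p":66},"z":{"b":8}}}
After op 12 (replace /iwq/t/r 15): {"iwq":{"t":{"co":59,"jc":81,"r":15,"vvl":43},"z":{"b":37,"uly":0,"xgh":58}},"m":{"a":[42,10],"jjk":63,"rk":{"eh":72,"t":20,"wb":99},"u":[89,93,96]},"mn":17,"t":{"de":[65,19],"wi":{"id":76,"p":66},"z":{"b":8}}}
After op 13 (replace /m/rk/t 23): {"iwq":{"t":{"co":59,"jc":81,"r":15,"vvl":43},"z":{"b":37,"uly":0,"xgh":58}},"m":{"a":[42,10],"jjk":63,"rk":{"eh":72,"t":23,"wb":99},"u":[89,93,96]},"mn":17,"t":{"de":[65,19],"wi":{"id":76,"p":66},"z":{"b":8}}}
After op 14 (add /iwq/t/ub 50): {"iwq":{"t":{"co":59,"jc":81,"r":15,"ub":50,"vvl":43},"z":{"b":37,"uly":0,"xgh":58}},"m":{"a":[42,10],"jjk":63,"rk":{"eh":72,"t":23,"wb":99},"u":[89,93,96]},"mn":17,"t":{"de":[65,19],"wi":{"id":76,"p":66},"z":{"b":8}}}
After op 15 (remove /iwq/t/ub): {"iwq":{"t":{"co":59,"jc":81,"r":15,"vvl":43},"z":{"b":37,"uly":0,"xgh":58}},"m":{"a":[42,10],"jjk":63,"rk":{"eh":72,"t":23,"wb":99},"u":[89,93,96]},"mn":17,"t":{"de":[65,19],"wi":{"id":76,"p":66},"z":{"b":8}}}
After op 16 (replace /m/jjk 84): {"iwq":{"t":{"co":59,"jc":81,"r":15,"vvl":43},"z":{"b":37,"uly":0,"xgh":58}},"m":{"a":[42,10],"jjk":84,"rk":{"eh":72,"t":23,"wb":99},"u":[89,93,96]},"mn":17,"t":{"de":[65,19],"wi":{"id":76,"p":66},"z":{"b":8}}}
After op 17 (add /t/znb 82): {"iwq":{"t":{"co":59,"jc":81,"r":15,"vvl":43},"z":{"b":37,"uly":0,"xgh":58}},"m":{"a":[42,10],"jjk":84,"rk":{"eh":72,"t":23,"wb":99},"u":[89,93,96]},"mn":17,"t":{"de":[65,19],"wi":{"id":76,"p":66},"z":{"b":8},"znb":82}}
After op 18 (add /t/wi/f 87): {"iwq":{"t":{"co":59,"jc":81,"r":15,"vvl":43},"z":{"b":37,"uly":0,"xgh":58}},"m":{"a":[42,10],"jjk":84,"rk":{"eh":72,"t":23,"wb":99},"u":[89,93,96]},"mn":17,"t":{"de":[65,19],"wi":{"f":87,"id":76,"p":66},"z":{"b":8},"znb":82}}
After op 19 (add /lnu 83): {"iwq":{"t":{"co":59,"jc":81,"r":15,"vvl":43},"z":{"b":37,"uly":0,"xgh":58}},"lnu":83,"m":{"a":[42,10],"jjk":84,"rk":{"eh":72,"t":23,"wb":99},"u":[89,93,96]},"mn":17,"t":{"de":[65,19],"wi":{"f":87,"id":76,"p":66},"z":{"b":8},"znb":82}}
After op 20 (add /t/dw 10): {"iwq":{"t":{"co":59,"jc":81,"r":15,"vvl":43},"z":{"b":37,"uly":0,"xgh":58}},"lnu":83,"m":{"a":[42,10],"jjk":84,"rk":{"eh":72,"t":23,"wb":99},"u":[89,93,96]},"mn":17,"t":{"de":[65,19],"dw":10,"wi":{"f":87,"id":76,"p":66},"z":{"b":8},"znb":82}}
After op 21 (add /t/wi/o 66): {"iwq":{"t":{"co":59,"jc":81,"r":15,"vvl":43},"z":{"b":37,"uly":0,"xgh":58}},"lnu":83,"m":{"a":[42,10],"jjk":84,"rk":{"eh":72,"t":23,"wb":99},"u":[89,93,96]},"mn":17,"t":{"de":[65,19],"dw":10,"wi":{"f":87,"id":76,"o":66,"p":66},"z":{"b":8},"znb":82}}
After op 22 (replace /iwq/t/r 11): {"iwq":{"t":{"co":59,"jc":81,"r":11,"vvl":43},"z":{"b":37,"uly":0,"xgh":58}},"lnu":83,"m":{"a":[42,10],"jjk":84,"rk":{"eh":72,"t":23,"wb":99},"u":[89,93,96]},"mn":17,"t":{"de":[65,19],"dw":10,"wi":{"f":87,"id":76,"o":66,"p":66},"z":{"b":8},"znb":82}}
After op 23 (add /u 1): {"iwq":{"t":{"co":59,"jc":81,"r":11,"vvl":43},"z":{"b":37,"uly":0,"xgh":58}},"lnu":83,"m":{"a":[42,10],"jjk":84,"rk":{"eh":72,"t":23,"wb":99},"u":[89,93,96]},"mn":17,"t":{"de":[65,19],"dw":10,"wi":{"f":87,"id":76,"o":66,"p":66},"z":{"b":8},"znb":82},"u":1}
Size at path /iwq/z: 3

Answer: 3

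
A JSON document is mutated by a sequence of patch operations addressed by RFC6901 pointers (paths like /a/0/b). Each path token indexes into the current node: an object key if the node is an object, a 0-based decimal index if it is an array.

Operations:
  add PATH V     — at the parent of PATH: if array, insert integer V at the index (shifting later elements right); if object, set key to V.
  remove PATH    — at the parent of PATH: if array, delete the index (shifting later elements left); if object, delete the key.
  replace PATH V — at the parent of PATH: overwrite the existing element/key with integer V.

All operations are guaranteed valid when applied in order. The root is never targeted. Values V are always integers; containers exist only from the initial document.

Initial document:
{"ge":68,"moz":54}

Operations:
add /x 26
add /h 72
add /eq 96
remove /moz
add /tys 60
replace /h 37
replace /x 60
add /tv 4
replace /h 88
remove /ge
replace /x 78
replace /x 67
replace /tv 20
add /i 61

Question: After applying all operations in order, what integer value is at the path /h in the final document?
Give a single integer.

Answer: 88

Derivation:
After op 1 (add /x 26): {"ge":68,"moz":54,"x":26}
After op 2 (add /h 72): {"ge":68,"h":72,"moz":54,"x":26}
After op 3 (add /eq 96): {"eq":96,"ge":68,"h":72,"moz":54,"x":26}
After op 4 (remove /moz): {"eq":96,"ge":68,"h":72,"x":26}
After op 5 (add /tys 60): {"eq":96,"ge":68,"h":72,"tys":60,"x":26}
After op 6 (replace /h 37): {"eq":96,"ge":68,"h":37,"tys":60,"x":26}
After op 7 (replace /x 60): {"eq":96,"ge":68,"h":37,"tys":60,"x":60}
After op 8 (add /tv 4): {"eq":96,"ge":68,"h":37,"tv":4,"tys":60,"x":60}
After op 9 (replace /h 88): {"eq":96,"ge":68,"h":88,"tv":4,"tys":60,"x":60}
After op 10 (remove /ge): {"eq":96,"h":88,"tv":4,"tys":60,"x":60}
After op 11 (replace /x 78): {"eq":96,"h":88,"tv":4,"tys":60,"x":78}
After op 12 (replace /x 67): {"eq":96,"h":88,"tv":4,"tys":60,"x":67}
After op 13 (replace /tv 20): {"eq":96,"h":88,"tv":20,"tys":60,"x":67}
After op 14 (add /i 61): {"eq":96,"h":88,"i":61,"tv":20,"tys":60,"x":67}
Value at /h: 88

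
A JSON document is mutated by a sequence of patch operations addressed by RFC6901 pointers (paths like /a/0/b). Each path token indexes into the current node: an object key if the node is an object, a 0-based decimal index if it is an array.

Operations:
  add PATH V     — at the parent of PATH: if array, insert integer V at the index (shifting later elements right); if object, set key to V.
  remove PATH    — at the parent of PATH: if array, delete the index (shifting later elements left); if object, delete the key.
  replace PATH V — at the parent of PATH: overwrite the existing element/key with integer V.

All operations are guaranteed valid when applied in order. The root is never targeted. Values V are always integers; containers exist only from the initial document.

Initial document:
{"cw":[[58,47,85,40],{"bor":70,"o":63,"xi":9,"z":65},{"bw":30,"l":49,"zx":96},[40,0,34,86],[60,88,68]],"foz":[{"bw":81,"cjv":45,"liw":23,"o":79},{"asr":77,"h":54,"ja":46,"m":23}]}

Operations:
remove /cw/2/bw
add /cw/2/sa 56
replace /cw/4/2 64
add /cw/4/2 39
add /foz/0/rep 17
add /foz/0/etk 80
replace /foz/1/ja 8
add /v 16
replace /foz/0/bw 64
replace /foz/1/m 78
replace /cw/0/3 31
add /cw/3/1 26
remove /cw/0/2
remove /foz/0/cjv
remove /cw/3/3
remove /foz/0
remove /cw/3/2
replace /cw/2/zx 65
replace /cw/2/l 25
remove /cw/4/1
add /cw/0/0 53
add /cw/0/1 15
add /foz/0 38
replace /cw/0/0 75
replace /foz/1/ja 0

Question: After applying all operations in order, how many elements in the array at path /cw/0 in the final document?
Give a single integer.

After op 1 (remove /cw/2/bw): {"cw":[[58,47,85,40],{"bor":70,"o":63,"xi":9,"z":65},{"l":49,"zx":96},[40,0,34,86],[60,88,68]],"foz":[{"bw":81,"cjv":45,"liw":23,"o":79},{"asr":77,"h":54,"ja":46,"m":23}]}
After op 2 (add /cw/2/sa 56): {"cw":[[58,47,85,40],{"bor":70,"o":63,"xi":9,"z":65},{"l":49,"sa":56,"zx":96},[40,0,34,86],[60,88,68]],"foz":[{"bw":81,"cjv":45,"liw":23,"o":79},{"asr":77,"h":54,"ja":46,"m":23}]}
After op 3 (replace /cw/4/2 64): {"cw":[[58,47,85,40],{"bor":70,"o":63,"xi":9,"z":65},{"l":49,"sa":56,"zx":96},[40,0,34,86],[60,88,64]],"foz":[{"bw":81,"cjv":45,"liw":23,"o":79},{"asr":77,"h":54,"ja":46,"m":23}]}
After op 4 (add /cw/4/2 39): {"cw":[[58,47,85,40],{"bor":70,"o":63,"xi":9,"z":65},{"l":49,"sa":56,"zx":96},[40,0,34,86],[60,88,39,64]],"foz":[{"bw":81,"cjv":45,"liw":23,"o":79},{"asr":77,"h":54,"ja":46,"m":23}]}
After op 5 (add /foz/0/rep 17): {"cw":[[58,47,85,40],{"bor":70,"o":63,"xi":9,"z":65},{"l":49,"sa":56,"zx":96},[40,0,34,86],[60,88,39,64]],"foz":[{"bw":81,"cjv":45,"liw":23,"o":79,"rep":17},{"asr":77,"h":54,"ja":46,"m":23}]}
After op 6 (add /foz/0/etk 80): {"cw":[[58,47,85,40],{"bor":70,"o":63,"xi":9,"z":65},{"l":49,"sa":56,"zx":96},[40,0,34,86],[60,88,39,64]],"foz":[{"bw":81,"cjv":45,"etk":80,"liw":23,"o":79,"rep":17},{"asr":77,"h":54,"ja":46,"m":23}]}
After op 7 (replace /foz/1/ja 8): {"cw":[[58,47,85,40],{"bor":70,"o":63,"xi":9,"z":65},{"l":49,"sa":56,"zx":96},[40,0,34,86],[60,88,39,64]],"foz":[{"bw":81,"cjv":45,"etk":80,"liw":23,"o":79,"rep":17},{"asr":77,"h":54,"ja":8,"m":23}]}
After op 8 (add /v 16): {"cw":[[58,47,85,40],{"bor":70,"o":63,"xi":9,"z":65},{"l":49,"sa":56,"zx":96},[40,0,34,86],[60,88,39,64]],"foz":[{"bw":81,"cjv":45,"etk":80,"liw":23,"o":79,"rep":17},{"asr":77,"h":54,"ja":8,"m":23}],"v":16}
After op 9 (replace /foz/0/bw 64): {"cw":[[58,47,85,40],{"bor":70,"o":63,"xi":9,"z":65},{"l":49,"sa":56,"zx":96},[40,0,34,86],[60,88,39,64]],"foz":[{"bw":64,"cjv":45,"etk":80,"liw":23,"o":79,"rep":17},{"asr":77,"h":54,"ja":8,"m":23}],"v":16}
After op 10 (replace /foz/1/m 78): {"cw":[[58,47,85,40],{"bor":70,"o":63,"xi":9,"z":65},{"l":49,"sa":56,"zx":96},[40,0,34,86],[60,88,39,64]],"foz":[{"bw":64,"cjv":45,"etk":80,"liw":23,"o":79,"rep":17},{"asr":77,"h":54,"ja":8,"m":78}],"v":16}
After op 11 (replace /cw/0/3 31): {"cw":[[58,47,85,31],{"bor":70,"o":63,"xi":9,"z":65},{"l":49,"sa":56,"zx":96},[40,0,34,86],[60,88,39,64]],"foz":[{"bw":64,"cjv":45,"etk":80,"liw":23,"o":79,"rep":17},{"asr":77,"h":54,"ja":8,"m":78}],"v":16}
After op 12 (add /cw/3/1 26): {"cw":[[58,47,85,31],{"bor":70,"o":63,"xi":9,"z":65},{"l":49,"sa":56,"zx":96},[40,26,0,34,86],[60,88,39,64]],"foz":[{"bw":64,"cjv":45,"etk":80,"liw":23,"o":79,"rep":17},{"asr":77,"h":54,"ja":8,"m":78}],"v":16}
After op 13 (remove /cw/0/2): {"cw":[[58,47,31],{"bor":70,"o":63,"xi":9,"z":65},{"l":49,"sa":56,"zx":96},[40,26,0,34,86],[60,88,39,64]],"foz":[{"bw":64,"cjv":45,"etk":80,"liw":23,"o":79,"rep":17},{"asr":77,"h":54,"ja":8,"m":78}],"v":16}
After op 14 (remove /foz/0/cjv): {"cw":[[58,47,31],{"bor":70,"o":63,"xi":9,"z":65},{"l":49,"sa":56,"zx":96},[40,26,0,34,86],[60,88,39,64]],"foz":[{"bw":64,"etk":80,"liw":23,"o":79,"rep":17},{"asr":77,"h":54,"ja":8,"m":78}],"v":16}
After op 15 (remove /cw/3/3): {"cw":[[58,47,31],{"bor":70,"o":63,"xi":9,"z":65},{"l":49,"sa":56,"zx":96},[40,26,0,86],[60,88,39,64]],"foz":[{"bw":64,"etk":80,"liw":23,"o":79,"rep":17},{"asr":77,"h":54,"ja":8,"m":78}],"v":16}
After op 16 (remove /foz/0): {"cw":[[58,47,31],{"bor":70,"o":63,"xi":9,"z":65},{"l":49,"sa":56,"zx":96},[40,26,0,86],[60,88,39,64]],"foz":[{"asr":77,"h":54,"ja":8,"m":78}],"v":16}
After op 17 (remove /cw/3/2): {"cw":[[58,47,31],{"bor":70,"o":63,"xi":9,"z":65},{"l":49,"sa":56,"zx":96},[40,26,86],[60,88,39,64]],"foz":[{"asr":77,"h":54,"ja":8,"m":78}],"v":16}
After op 18 (replace /cw/2/zx 65): {"cw":[[58,47,31],{"bor":70,"o":63,"xi":9,"z":65},{"l":49,"sa":56,"zx":65},[40,26,86],[60,88,39,64]],"foz":[{"asr":77,"h":54,"ja":8,"m":78}],"v":16}
After op 19 (replace /cw/2/l 25): {"cw":[[58,47,31],{"bor":70,"o":63,"xi":9,"z":65},{"l":25,"sa":56,"zx":65},[40,26,86],[60,88,39,64]],"foz":[{"asr":77,"h":54,"ja":8,"m":78}],"v":16}
After op 20 (remove /cw/4/1): {"cw":[[58,47,31],{"bor":70,"o":63,"xi":9,"z":65},{"l":25,"sa":56,"zx":65},[40,26,86],[60,39,64]],"foz":[{"asr":77,"h":54,"ja":8,"m":78}],"v":16}
After op 21 (add /cw/0/0 53): {"cw":[[53,58,47,31],{"bor":70,"o":63,"xi":9,"z":65},{"l":25,"sa":56,"zx":65},[40,26,86],[60,39,64]],"foz":[{"asr":77,"h":54,"ja":8,"m":78}],"v":16}
After op 22 (add /cw/0/1 15): {"cw":[[53,15,58,47,31],{"bor":70,"o":63,"xi":9,"z":65},{"l":25,"sa":56,"zx":65},[40,26,86],[60,39,64]],"foz":[{"asr":77,"h":54,"ja":8,"m":78}],"v":16}
After op 23 (add /foz/0 38): {"cw":[[53,15,58,47,31],{"bor":70,"o":63,"xi":9,"z":65},{"l":25,"sa":56,"zx":65},[40,26,86],[60,39,64]],"foz":[38,{"asr":77,"h":54,"ja":8,"m":78}],"v":16}
After op 24 (replace /cw/0/0 75): {"cw":[[75,15,58,47,31],{"bor":70,"o":63,"xi":9,"z":65},{"l":25,"sa":56,"zx":65},[40,26,86],[60,39,64]],"foz":[38,{"asr":77,"h":54,"ja":8,"m":78}],"v":16}
After op 25 (replace /foz/1/ja 0): {"cw":[[75,15,58,47,31],{"bor":70,"o":63,"xi":9,"z":65},{"l":25,"sa":56,"zx":65},[40,26,86],[60,39,64]],"foz":[38,{"asr":77,"h":54,"ja":0,"m":78}],"v":16}
Size at path /cw/0: 5

Answer: 5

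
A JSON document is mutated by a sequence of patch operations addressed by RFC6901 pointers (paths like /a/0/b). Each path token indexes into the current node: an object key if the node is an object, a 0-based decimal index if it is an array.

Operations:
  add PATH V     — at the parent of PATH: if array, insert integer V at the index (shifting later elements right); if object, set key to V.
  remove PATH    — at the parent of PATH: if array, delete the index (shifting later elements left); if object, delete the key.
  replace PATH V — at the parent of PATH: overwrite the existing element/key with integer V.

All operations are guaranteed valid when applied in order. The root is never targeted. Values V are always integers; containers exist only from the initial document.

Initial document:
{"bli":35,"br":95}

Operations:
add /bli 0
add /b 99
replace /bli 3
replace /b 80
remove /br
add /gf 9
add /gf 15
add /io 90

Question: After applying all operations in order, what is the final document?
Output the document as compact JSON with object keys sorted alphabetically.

After op 1 (add /bli 0): {"bli":0,"br":95}
After op 2 (add /b 99): {"b":99,"bli":0,"br":95}
After op 3 (replace /bli 3): {"b":99,"bli":3,"br":95}
After op 4 (replace /b 80): {"b":80,"bli":3,"br":95}
After op 5 (remove /br): {"b":80,"bli":3}
After op 6 (add /gf 9): {"b":80,"bli":3,"gf":9}
After op 7 (add /gf 15): {"b":80,"bli":3,"gf":15}
After op 8 (add /io 90): {"b":80,"bli":3,"gf":15,"io":90}

Answer: {"b":80,"bli":3,"gf":15,"io":90}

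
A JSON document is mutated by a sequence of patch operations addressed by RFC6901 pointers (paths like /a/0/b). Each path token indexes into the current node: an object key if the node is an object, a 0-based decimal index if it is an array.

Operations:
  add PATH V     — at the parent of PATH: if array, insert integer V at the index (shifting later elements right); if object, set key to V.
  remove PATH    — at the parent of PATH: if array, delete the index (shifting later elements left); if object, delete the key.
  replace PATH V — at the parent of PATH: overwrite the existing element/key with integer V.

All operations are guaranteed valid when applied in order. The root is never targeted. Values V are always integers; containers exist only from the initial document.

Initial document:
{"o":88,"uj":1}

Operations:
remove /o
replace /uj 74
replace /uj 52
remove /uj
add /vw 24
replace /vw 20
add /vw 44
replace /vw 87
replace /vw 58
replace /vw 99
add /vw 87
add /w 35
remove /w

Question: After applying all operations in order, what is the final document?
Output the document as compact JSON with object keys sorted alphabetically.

After op 1 (remove /o): {"uj":1}
After op 2 (replace /uj 74): {"uj":74}
After op 3 (replace /uj 52): {"uj":52}
After op 4 (remove /uj): {}
After op 5 (add /vw 24): {"vw":24}
After op 6 (replace /vw 20): {"vw":20}
After op 7 (add /vw 44): {"vw":44}
After op 8 (replace /vw 87): {"vw":87}
After op 9 (replace /vw 58): {"vw":58}
After op 10 (replace /vw 99): {"vw":99}
After op 11 (add /vw 87): {"vw":87}
After op 12 (add /w 35): {"vw":87,"w":35}
After op 13 (remove /w): {"vw":87}

Answer: {"vw":87}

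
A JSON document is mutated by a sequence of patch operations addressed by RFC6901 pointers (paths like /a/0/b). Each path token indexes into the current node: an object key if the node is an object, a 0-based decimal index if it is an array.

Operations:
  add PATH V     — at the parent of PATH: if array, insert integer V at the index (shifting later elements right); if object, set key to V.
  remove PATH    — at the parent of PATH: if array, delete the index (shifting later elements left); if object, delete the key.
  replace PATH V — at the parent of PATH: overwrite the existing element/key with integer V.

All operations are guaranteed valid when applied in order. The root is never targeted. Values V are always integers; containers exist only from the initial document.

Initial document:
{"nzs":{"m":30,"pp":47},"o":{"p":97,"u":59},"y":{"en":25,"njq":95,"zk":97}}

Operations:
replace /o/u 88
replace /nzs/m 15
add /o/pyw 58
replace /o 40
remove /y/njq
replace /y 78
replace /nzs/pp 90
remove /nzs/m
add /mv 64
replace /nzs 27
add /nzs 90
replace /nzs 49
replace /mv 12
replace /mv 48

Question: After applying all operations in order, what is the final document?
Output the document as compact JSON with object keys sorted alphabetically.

After op 1 (replace /o/u 88): {"nzs":{"m":30,"pp":47},"o":{"p":97,"u":88},"y":{"en":25,"njq":95,"zk":97}}
After op 2 (replace /nzs/m 15): {"nzs":{"m":15,"pp":47},"o":{"p":97,"u":88},"y":{"en":25,"njq":95,"zk":97}}
After op 3 (add /o/pyw 58): {"nzs":{"m":15,"pp":47},"o":{"p":97,"pyw":58,"u":88},"y":{"en":25,"njq":95,"zk":97}}
After op 4 (replace /o 40): {"nzs":{"m":15,"pp":47},"o":40,"y":{"en":25,"njq":95,"zk":97}}
After op 5 (remove /y/njq): {"nzs":{"m":15,"pp":47},"o":40,"y":{"en":25,"zk":97}}
After op 6 (replace /y 78): {"nzs":{"m":15,"pp":47},"o":40,"y":78}
After op 7 (replace /nzs/pp 90): {"nzs":{"m":15,"pp":90},"o":40,"y":78}
After op 8 (remove /nzs/m): {"nzs":{"pp":90},"o":40,"y":78}
After op 9 (add /mv 64): {"mv":64,"nzs":{"pp":90},"o":40,"y":78}
After op 10 (replace /nzs 27): {"mv":64,"nzs":27,"o":40,"y":78}
After op 11 (add /nzs 90): {"mv":64,"nzs":90,"o":40,"y":78}
After op 12 (replace /nzs 49): {"mv":64,"nzs":49,"o":40,"y":78}
After op 13 (replace /mv 12): {"mv":12,"nzs":49,"o":40,"y":78}
After op 14 (replace /mv 48): {"mv":48,"nzs":49,"o":40,"y":78}

Answer: {"mv":48,"nzs":49,"o":40,"y":78}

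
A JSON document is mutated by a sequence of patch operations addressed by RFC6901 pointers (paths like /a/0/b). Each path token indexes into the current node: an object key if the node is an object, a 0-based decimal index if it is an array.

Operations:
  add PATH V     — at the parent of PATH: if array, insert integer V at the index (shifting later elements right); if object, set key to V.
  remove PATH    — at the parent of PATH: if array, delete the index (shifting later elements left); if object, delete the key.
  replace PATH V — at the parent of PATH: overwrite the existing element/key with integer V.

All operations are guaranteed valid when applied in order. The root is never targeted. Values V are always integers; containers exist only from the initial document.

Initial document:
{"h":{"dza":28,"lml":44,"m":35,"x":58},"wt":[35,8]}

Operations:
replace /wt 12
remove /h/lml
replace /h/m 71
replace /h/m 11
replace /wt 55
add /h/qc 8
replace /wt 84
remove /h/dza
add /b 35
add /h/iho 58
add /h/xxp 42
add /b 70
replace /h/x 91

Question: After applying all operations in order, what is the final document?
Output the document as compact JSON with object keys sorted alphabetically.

After op 1 (replace /wt 12): {"h":{"dza":28,"lml":44,"m":35,"x":58},"wt":12}
After op 2 (remove /h/lml): {"h":{"dza":28,"m":35,"x":58},"wt":12}
After op 3 (replace /h/m 71): {"h":{"dza":28,"m":71,"x":58},"wt":12}
After op 4 (replace /h/m 11): {"h":{"dza":28,"m":11,"x":58},"wt":12}
After op 5 (replace /wt 55): {"h":{"dza":28,"m":11,"x":58},"wt":55}
After op 6 (add /h/qc 8): {"h":{"dza":28,"m":11,"qc":8,"x":58},"wt":55}
After op 7 (replace /wt 84): {"h":{"dza":28,"m":11,"qc":8,"x":58},"wt":84}
After op 8 (remove /h/dza): {"h":{"m":11,"qc":8,"x":58},"wt":84}
After op 9 (add /b 35): {"b":35,"h":{"m":11,"qc":8,"x":58},"wt":84}
After op 10 (add /h/iho 58): {"b":35,"h":{"iho":58,"m":11,"qc":8,"x":58},"wt":84}
After op 11 (add /h/xxp 42): {"b":35,"h":{"iho":58,"m":11,"qc":8,"x":58,"xxp":42},"wt":84}
After op 12 (add /b 70): {"b":70,"h":{"iho":58,"m":11,"qc":8,"x":58,"xxp":42},"wt":84}
After op 13 (replace /h/x 91): {"b":70,"h":{"iho":58,"m":11,"qc":8,"x":91,"xxp":42},"wt":84}

Answer: {"b":70,"h":{"iho":58,"m":11,"qc":8,"x":91,"xxp":42},"wt":84}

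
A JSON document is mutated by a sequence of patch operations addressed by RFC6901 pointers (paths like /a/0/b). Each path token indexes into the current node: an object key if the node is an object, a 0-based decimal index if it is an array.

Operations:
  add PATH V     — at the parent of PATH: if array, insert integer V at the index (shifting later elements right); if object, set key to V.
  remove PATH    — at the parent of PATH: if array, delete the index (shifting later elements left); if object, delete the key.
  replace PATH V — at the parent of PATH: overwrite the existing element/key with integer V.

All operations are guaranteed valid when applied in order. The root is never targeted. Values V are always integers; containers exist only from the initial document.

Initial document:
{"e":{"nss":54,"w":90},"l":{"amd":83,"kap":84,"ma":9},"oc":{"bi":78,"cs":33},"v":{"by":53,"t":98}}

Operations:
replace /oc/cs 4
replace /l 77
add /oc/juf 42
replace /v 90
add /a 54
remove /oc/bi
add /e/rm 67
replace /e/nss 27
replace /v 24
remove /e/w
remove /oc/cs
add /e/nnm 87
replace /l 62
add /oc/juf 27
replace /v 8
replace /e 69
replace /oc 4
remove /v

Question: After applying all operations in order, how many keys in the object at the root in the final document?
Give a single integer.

Answer: 4

Derivation:
After op 1 (replace /oc/cs 4): {"e":{"nss":54,"w":90},"l":{"amd":83,"kap":84,"ma":9},"oc":{"bi":78,"cs":4},"v":{"by":53,"t":98}}
After op 2 (replace /l 77): {"e":{"nss":54,"w":90},"l":77,"oc":{"bi":78,"cs":4},"v":{"by":53,"t":98}}
After op 3 (add /oc/juf 42): {"e":{"nss":54,"w":90},"l":77,"oc":{"bi":78,"cs":4,"juf":42},"v":{"by":53,"t":98}}
After op 4 (replace /v 90): {"e":{"nss":54,"w":90},"l":77,"oc":{"bi":78,"cs":4,"juf":42},"v":90}
After op 5 (add /a 54): {"a":54,"e":{"nss":54,"w":90},"l":77,"oc":{"bi":78,"cs":4,"juf":42},"v":90}
After op 6 (remove /oc/bi): {"a":54,"e":{"nss":54,"w":90},"l":77,"oc":{"cs":4,"juf":42},"v":90}
After op 7 (add /e/rm 67): {"a":54,"e":{"nss":54,"rm":67,"w":90},"l":77,"oc":{"cs":4,"juf":42},"v":90}
After op 8 (replace /e/nss 27): {"a":54,"e":{"nss":27,"rm":67,"w":90},"l":77,"oc":{"cs":4,"juf":42},"v":90}
After op 9 (replace /v 24): {"a":54,"e":{"nss":27,"rm":67,"w":90},"l":77,"oc":{"cs":4,"juf":42},"v":24}
After op 10 (remove /e/w): {"a":54,"e":{"nss":27,"rm":67},"l":77,"oc":{"cs":4,"juf":42},"v":24}
After op 11 (remove /oc/cs): {"a":54,"e":{"nss":27,"rm":67},"l":77,"oc":{"juf":42},"v":24}
After op 12 (add /e/nnm 87): {"a":54,"e":{"nnm":87,"nss":27,"rm":67},"l":77,"oc":{"juf":42},"v":24}
After op 13 (replace /l 62): {"a":54,"e":{"nnm":87,"nss":27,"rm":67},"l":62,"oc":{"juf":42},"v":24}
After op 14 (add /oc/juf 27): {"a":54,"e":{"nnm":87,"nss":27,"rm":67},"l":62,"oc":{"juf":27},"v":24}
After op 15 (replace /v 8): {"a":54,"e":{"nnm":87,"nss":27,"rm":67},"l":62,"oc":{"juf":27},"v":8}
After op 16 (replace /e 69): {"a":54,"e":69,"l":62,"oc":{"juf":27},"v":8}
After op 17 (replace /oc 4): {"a":54,"e":69,"l":62,"oc":4,"v":8}
After op 18 (remove /v): {"a":54,"e":69,"l":62,"oc":4}
Size at the root: 4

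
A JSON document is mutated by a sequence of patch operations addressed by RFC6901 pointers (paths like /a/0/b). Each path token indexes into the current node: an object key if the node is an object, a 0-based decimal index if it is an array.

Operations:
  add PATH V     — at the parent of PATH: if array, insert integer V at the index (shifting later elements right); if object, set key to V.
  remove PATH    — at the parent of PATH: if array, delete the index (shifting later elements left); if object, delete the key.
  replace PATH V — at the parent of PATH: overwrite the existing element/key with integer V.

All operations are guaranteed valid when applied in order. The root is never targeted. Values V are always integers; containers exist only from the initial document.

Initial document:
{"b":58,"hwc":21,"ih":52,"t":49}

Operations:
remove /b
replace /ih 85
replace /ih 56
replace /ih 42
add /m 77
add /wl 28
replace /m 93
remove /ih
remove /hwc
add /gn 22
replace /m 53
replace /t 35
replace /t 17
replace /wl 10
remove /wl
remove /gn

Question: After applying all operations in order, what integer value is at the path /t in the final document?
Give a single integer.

After op 1 (remove /b): {"hwc":21,"ih":52,"t":49}
After op 2 (replace /ih 85): {"hwc":21,"ih":85,"t":49}
After op 3 (replace /ih 56): {"hwc":21,"ih":56,"t":49}
After op 4 (replace /ih 42): {"hwc":21,"ih":42,"t":49}
After op 5 (add /m 77): {"hwc":21,"ih":42,"m":77,"t":49}
After op 6 (add /wl 28): {"hwc":21,"ih":42,"m":77,"t":49,"wl":28}
After op 7 (replace /m 93): {"hwc":21,"ih":42,"m":93,"t":49,"wl":28}
After op 8 (remove /ih): {"hwc":21,"m":93,"t":49,"wl":28}
After op 9 (remove /hwc): {"m":93,"t":49,"wl":28}
After op 10 (add /gn 22): {"gn":22,"m":93,"t":49,"wl":28}
After op 11 (replace /m 53): {"gn":22,"m":53,"t":49,"wl":28}
After op 12 (replace /t 35): {"gn":22,"m":53,"t":35,"wl":28}
After op 13 (replace /t 17): {"gn":22,"m":53,"t":17,"wl":28}
After op 14 (replace /wl 10): {"gn":22,"m":53,"t":17,"wl":10}
After op 15 (remove /wl): {"gn":22,"m":53,"t":17}
After op 16 (remove /gn): {"m":53,"t":17}
Value at /t: 17

Answer: 17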